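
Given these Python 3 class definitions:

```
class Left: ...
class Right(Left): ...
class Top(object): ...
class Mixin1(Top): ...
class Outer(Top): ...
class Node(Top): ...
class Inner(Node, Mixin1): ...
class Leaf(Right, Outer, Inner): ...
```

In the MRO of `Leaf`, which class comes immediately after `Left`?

Outer

L[Leaf] = Leaf + merge(L[Right], L[Outer], L[Inner], [Right Outer Inner])
  take Right:  [Right Left object] + [Outer Top object] + [Inner Node Mixin1 Top object] + [Right Outer Inner]
  take Left:  [Left object] + [Outer Top object] + [Inner Node Mixin1 Top object] + [Outer Inner]
  take Outer:  [object] + [Outer Top object] + [Inner Node Mixin1 Top object] + [Outer Inner]
  take Inner:  [object] + [Top object] + [Inner Node Mixin1 Top object] + [Inner]
  take Node:  [object] + [Top object] + [Node Mixin1 Top object]
  take Mixin1:  [object] + [Top object] + [Mixin1 Top object]
  take Top:  [object] + [Top object] + [Top object]
  take object:  [object] + [object] + [object]
MRO: Leaf Right Left Outer Inner Node Mixin1 Top object
Left is at position 2; next is Outer.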